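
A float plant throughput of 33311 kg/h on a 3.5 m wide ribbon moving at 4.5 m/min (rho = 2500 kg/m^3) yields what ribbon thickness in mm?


Ribbon cross-section from mass balance:
  Volume rate = throughput / density = 33311 / 2500 = 13.3244 m^3/h
  thickness = volume rate / (speed * 60 * width), i.e.
  thickness = throughput / (60 * speed * width * density) * 1000
  thickness = 33311 / (60 * 4.5 * 3.5 * 2500) * 1000 = 14.1 mm

14.1 mm


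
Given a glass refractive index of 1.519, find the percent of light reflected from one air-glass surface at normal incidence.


Fresnel reflectance at normal incidence:
  R = ((n - 1)/(n + 1))^2
  (n - 1)/(n + 1) = (1.519 - 1)/(1.519 + 1) = 0.206034
  R = 0.206034^2 = 0.04245
  R(%) = 0.04245 * 100 = 4.245%

4.245%


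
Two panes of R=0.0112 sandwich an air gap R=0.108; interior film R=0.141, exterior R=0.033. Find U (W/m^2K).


Total thermal resistance (series):
  R_total = R_in + R_glass + R_air + R_glass + R_out
  R_total = 0.141 + 0.0112 + 0.108 + 0.0112 + 0.033 = 0.3044 m^2K/W
U-value = 1 / R_total = 1 / 0.3044 = 3.285 W/m^2K

3.285 W/m^2K


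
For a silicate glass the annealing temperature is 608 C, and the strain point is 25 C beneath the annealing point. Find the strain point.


Strain point = annealing point - difference:
  T_strain = 608 - 25 = 583 C

583 C


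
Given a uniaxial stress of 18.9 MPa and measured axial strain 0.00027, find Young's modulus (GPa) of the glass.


Young's modulus: E = stress / strain
  E = 18.9 MPa / 0.00027 = 70000 MPa
Convert to GPa: 70000 / 1000 = 70.0 GPa

70.0 GPa


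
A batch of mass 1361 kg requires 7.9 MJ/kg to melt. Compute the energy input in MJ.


Total energy = mass * specific energy
  E = 1361 * 7.9 = 10751.9 MJ

10751.9 MJ


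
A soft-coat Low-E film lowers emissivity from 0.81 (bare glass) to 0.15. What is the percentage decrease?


Percentage reduction = (1 - coated/uncoated) * 100
  Ratio = 0.15 / 0.81 = 0.1852
  Reduction = (1 - 0.1852) * 100 = 81.5%

81.5%


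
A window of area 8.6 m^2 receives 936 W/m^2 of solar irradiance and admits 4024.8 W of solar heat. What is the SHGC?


Rearrange Q = Area * SHGC * Irradiance:
  SHGC = Q / (Area * Irradiance)
  SHGC = 4024.8 / (8.6 * 936) = 0.5

0.5


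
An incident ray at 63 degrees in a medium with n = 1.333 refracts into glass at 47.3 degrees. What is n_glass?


Apply Snell's law: n1 * sin(theta1) = n2 * sin(theta2)
  n2 = n1 * sin(theta1) / sin(theta2)
  sin(63) = 0.891007
  sin(47.3) = 0.734915
  n2 = 1.333 * 0.891007 / 0.734915 = 1.6161

1.6161


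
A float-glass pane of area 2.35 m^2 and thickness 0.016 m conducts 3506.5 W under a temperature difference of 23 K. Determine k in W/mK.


Fourier's law rearranged: k = Q * t / (A * dT)
  Numerator = 3506.5 * 0.016 = 56.104
  Denominator = 2.35 * 23 = 54.05
  k = 56.104 / 54.05 = 1.038 W/mK

1.038 W/mK


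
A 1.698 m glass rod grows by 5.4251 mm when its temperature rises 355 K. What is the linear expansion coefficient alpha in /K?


Rearrange dL = alpha * L0 * dT for alpha:
  alpha = dL / (L0 * dT)
  alpha = (5.4251 / 1000) / (1.698 * 355) = 0.000009 /K = 9 x 10^-6 /K

9 x 10^-6 /K


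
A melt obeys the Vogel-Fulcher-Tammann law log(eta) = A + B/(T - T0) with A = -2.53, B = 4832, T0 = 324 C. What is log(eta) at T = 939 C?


VFT equation: log(eta) = A + B / (T - T0)
  T - T0 = 939 - 324 = 615
  B / (T - T0) = 4832 / 615 = 7.857
  log(eta) = -2.53 + 7.857 = 5.327

5.327


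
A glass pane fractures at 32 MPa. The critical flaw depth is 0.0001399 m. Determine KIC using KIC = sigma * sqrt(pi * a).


Fracture toughness: KIC = sigma * sqrt(pi * a)
  pi * a = pi * 0.0001399 = 0.000439509
  sqrt(pi * a) = 0.020964
  KIC = 32 * 0.020964 = 0.671 MPa*sqrt(m)

0.671 MPa*sqrt(m)


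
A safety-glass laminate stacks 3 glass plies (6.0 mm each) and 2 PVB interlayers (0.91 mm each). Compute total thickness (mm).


Total thickness = glass contribution + PVB contribution
  Glass: 3 * 6.0 = 18.0 mm
  PVB: 2 * 0.91 = 1.82 mm
  Total = 18.0 + 1.82 = 19.82 mm

19.82 mm


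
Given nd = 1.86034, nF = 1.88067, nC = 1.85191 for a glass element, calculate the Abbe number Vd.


Abbe number formula: Vd = (nd - 1) / (nF - nC)
  nd - 1 = 1.86034 - 1 = 0.86034
  nF - nC = 1.88067 - 1.85191 = 0.02876
  Vd = 0.86034 / 0.02876 = 29.91

29.91


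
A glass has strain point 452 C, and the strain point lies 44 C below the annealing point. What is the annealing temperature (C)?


T_anneal = T_strain + gap:
  T_anneal = 452 + 44 = 496 C

496 C


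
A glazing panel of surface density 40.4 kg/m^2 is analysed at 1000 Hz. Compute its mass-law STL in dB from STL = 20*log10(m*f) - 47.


Mass law: STL = 20 * log10(m * f) - 47
  m * f = 40.4 * 1000 = 40400
  log10(40400) = 4.60638
  STL = 20 * 4.60638 - 47 = 92.1276 - 47 = 45.1 dB

45.1 dB


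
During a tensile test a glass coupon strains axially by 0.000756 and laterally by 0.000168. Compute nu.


Poisson's ratio: nu = lateral strain / axial strain
  nu = 0.000168 / 0.000756 = 0.2222

0.2222


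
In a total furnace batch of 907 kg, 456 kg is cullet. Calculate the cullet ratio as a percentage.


Cullet ratio = (cullet mass / total batch mass) * 100
  Ratio = 456 / 907 * 100 = 50.28%

50.28%


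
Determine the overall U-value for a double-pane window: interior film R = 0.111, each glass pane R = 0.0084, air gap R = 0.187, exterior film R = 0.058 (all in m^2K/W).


Total thermal resistance (series):
  R_total = R_in + R_glass + R_air + R_glass + R_out
  R_total = 0.111 + 0.0084 + 0.187 + 0.0084 + 0.058 = 0.3728 m^2K/W
U-value = 1 / R_total = 1 / 0.3728 = 2.682 W/m^2K

2.682 W/m^2K


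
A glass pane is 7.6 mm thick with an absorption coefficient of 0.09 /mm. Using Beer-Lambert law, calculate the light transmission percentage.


Beer-Lambert law: T = exp(-alpha * thickness)
  exponent = -0.09 * 7.6 = -0.684
  T = exp(-0.684) = 0.5046
  Percentage = 0.5046 * 100 = 50.46%

50.46%


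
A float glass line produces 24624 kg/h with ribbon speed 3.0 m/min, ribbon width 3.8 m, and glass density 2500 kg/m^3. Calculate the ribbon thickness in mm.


Ribbon cross-section from mass balance:
  Volume rate = throughput / density = 24624 / 2500 = 9.8496 m^3/h
  thickness = volume rate / (speed * 60 * width), i.e.
  thickness = throughput / (60 * speed * width * density) * 1000
  thickness = 24624 / (60 * 3.0 * 3.8 * 2500) * 1000 = 14.4 mm

14.4 mm


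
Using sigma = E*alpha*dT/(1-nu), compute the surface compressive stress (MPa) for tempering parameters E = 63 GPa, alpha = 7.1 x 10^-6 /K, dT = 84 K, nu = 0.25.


Tempering stress: sigma = E * alpha * dT / (1 - nu)
  E (MPa) = 63 * 1000 = 63000
  Numerator = 63000 * (7.1 x 10^-6) * 84 = 37.5732
  Denominator = 1 - 0.25 = 0.75
  sigma = 37.5732 / 0.75 = 50.1 MPa

50.1 MPa


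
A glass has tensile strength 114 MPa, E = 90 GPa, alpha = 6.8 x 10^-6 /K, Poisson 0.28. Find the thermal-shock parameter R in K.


Thermal shock resistance: R = sigma * (1 - nu) / (E * alpha)
  Numerator = 114 * (1 - 0.28) = 82.08
  Denominator = 90 * 1000 * (6.8 x 10^-6) = 0.612
  R = 82.08 / 0.612 = 134.1 K

134.1 K


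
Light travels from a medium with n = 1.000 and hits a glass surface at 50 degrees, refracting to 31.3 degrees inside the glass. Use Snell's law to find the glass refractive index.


Apply Snell's law: n1 * sin(theta1) = n2 * sin(theta2)
  n2 = n1 * sin(theta1) / sin(theta2)
  sin(50) = 0.766044
  sin(31.3) = 0.519519
  n2 = 1.000 * 0.766044 / 0.519519 = 1.4745

1.4745


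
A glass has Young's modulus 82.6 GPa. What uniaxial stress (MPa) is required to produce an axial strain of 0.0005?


Rearrange E = sigma / epsilon:
  sigma = E * epsilon
  E (MPa) = 82.6 * 1000 = 82600
  sigma = 82600 * 0.0005 = 41.3 MPa

41.3 MPa


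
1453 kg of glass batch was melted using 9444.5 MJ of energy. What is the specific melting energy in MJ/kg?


Rearrange E = m * s for s:
  s = E / m
  s = 9444.5 / 1453 = 6.5 MJ/kg

6.5 MJ/kg


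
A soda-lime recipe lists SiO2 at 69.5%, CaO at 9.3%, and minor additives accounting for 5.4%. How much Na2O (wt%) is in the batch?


Pieces sum to 100%:
  Na2O = 100 - (SiO2 + CaO + others)
  Na2O = 100 - (69.5 + 9.3 + 5.4) = 15.8%

15.8%


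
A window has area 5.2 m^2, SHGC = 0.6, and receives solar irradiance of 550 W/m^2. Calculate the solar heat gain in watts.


Solar heat gain: Q = Area * SHGC * Irradiance
  Q = 5.2 * 0.6 * 550 = 1716 W

1716 W


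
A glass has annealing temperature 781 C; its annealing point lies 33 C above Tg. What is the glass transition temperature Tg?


Rearrange T_anneal = Tg + offset for Tg:
  Tg = T_anneal - offset = 781 - 33 = 748 C

748 C


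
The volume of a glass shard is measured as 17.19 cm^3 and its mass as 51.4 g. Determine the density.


Use the definition of density:
  rho = mass / volume
  rho = 51.4 / 17.19 = 2.99 g/cm^3

2.99 g/cm^3


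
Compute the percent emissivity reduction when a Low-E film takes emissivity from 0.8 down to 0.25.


Percentage reduction = (1 - coated/uncoated) * 100
  Ratio = 0.25 / 0.8 = 0.3125
  Reduction = (1 - 0.3125) * 100 = 68.8%

68.8%


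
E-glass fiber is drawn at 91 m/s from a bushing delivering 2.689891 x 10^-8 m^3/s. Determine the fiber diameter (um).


Cross-sectional area from continuity:
  A = Q / v = 2.689891 x 10^-8 / 91 = 2.955924 x 10^-10 m^2
Diameter from circular cross-section:
  d = sqrt(4A / pi) * 10^6 (m -> um)
  d = sqrt(4 * 2.955924 x 10^-10 / pi) * 10^6 = 19.4 um

19.4 um


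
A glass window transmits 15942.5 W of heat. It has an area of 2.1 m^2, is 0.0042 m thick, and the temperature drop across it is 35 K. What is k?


Fourier's law rearranged: k = Q * t / (A * dT)
  Numerator = 15942.5 * 0.0042 = 66.9585
  Denominator = 2.1 * 35 = 73.5
  k = 66.9585 / 73.5 = 0.911 W/mK

0.911 W/mK


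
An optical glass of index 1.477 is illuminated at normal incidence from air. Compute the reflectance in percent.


Fresnel reflectance at normal incidence:
  R = ((n - 1)/(n + 1))^2
  (n - 1)/(n + 1) = (1.477 - 1)/(1.477 + 1) = 0.192572
  R = 0.192572^2 = 0.037084
  R(%) = 0.037084 * 100 = 3.708%

3.708%


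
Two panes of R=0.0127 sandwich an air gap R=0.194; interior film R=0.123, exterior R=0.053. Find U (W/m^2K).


Total thermal resistance (series):
  R_total = R_in + R_glass + R_air + R_glass + R_out
  R_total = 0.123 + 0.0127 + 0.194 + 0.0127 + 0.053 = 0.3954 m^2K/W
U-value = 1 / R_total = 1 / 0.3954 = 2.529 W/m^2K

2.529 W/m^2K


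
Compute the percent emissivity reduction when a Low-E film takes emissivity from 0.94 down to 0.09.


Percentage reduction = (1 - coated/uncoated) * 100
  Ratio = 0.09 / 0.94 = 0.0957
  Reduction = (1 - 0.0957) * 100 = 90.4%

90.4%


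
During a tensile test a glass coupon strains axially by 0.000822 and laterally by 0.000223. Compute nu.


Poisson's ratio: nu = lateral strain / axial strain
  nu = 0.000223 / 0.000822 = 0.2713

0.2713


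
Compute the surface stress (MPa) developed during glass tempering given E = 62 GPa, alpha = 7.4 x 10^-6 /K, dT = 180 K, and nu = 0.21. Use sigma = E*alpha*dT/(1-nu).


Tempering stress: sigma = E * alpha * dT / (1 - nu)
  E (MPa) = 62 * 1000 = 62000
  Numerator = 62000 * (7.4 x 10^-6) * 180 = 82.584
  Denominator = 1 - 0.21 = 0.79
  sigma = 82.584 / 0.79 = 104.5 MPa

104.5 MPa


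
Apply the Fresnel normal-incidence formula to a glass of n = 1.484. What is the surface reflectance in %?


Fresnel reflectance at normal incidence:
  R = ((n - 1)/(n + 1))^2
  (n - 1)/(n + 1) = (1.484 - 1)/(1.484 + 1) = 0.194847
  R = 0.194847^2 = 0.0379654
  R(%) = 0.0379654 * 100 = 3.797%

3.797%


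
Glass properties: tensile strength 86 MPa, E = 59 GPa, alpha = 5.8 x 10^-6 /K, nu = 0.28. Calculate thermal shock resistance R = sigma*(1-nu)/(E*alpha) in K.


Thermal shock resistance: R = sigma * (1 - nu) / (E * alpha)
  Numerator = 86 * (1 - 0.28) = 61.92
  Denominator = 59 * 1000 * (5.8 x 10^-6) = 0.3422
  R = 61.92 / 0.3422 = 180.9 K

180.9 K


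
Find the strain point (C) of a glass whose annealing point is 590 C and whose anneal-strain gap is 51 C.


Strain point = annealing point - difference:
  T_strain = 590 - 51 = 539 C

539 C


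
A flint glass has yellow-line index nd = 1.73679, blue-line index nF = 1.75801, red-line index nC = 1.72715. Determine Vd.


Abbe number formula: Vd = (nd - 1) / (nF - nC)
  nd - 1 = 1.73679 - 1 = 0.73679
  nF - nC = 1.75801 - 1.72715 = 0.03086
  Vd = 0.73679 / 0.03086 = 23.88

23.88


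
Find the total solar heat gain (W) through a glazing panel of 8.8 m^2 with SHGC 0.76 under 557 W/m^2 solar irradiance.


Solar heat gain: Q = Area * SHGC * Irradiance
  Q = 8.8 * 0.76 * 557 = 3725.2 W

3725.2 W


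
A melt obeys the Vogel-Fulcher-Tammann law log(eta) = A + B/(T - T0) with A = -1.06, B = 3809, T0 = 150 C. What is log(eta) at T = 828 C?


VFT equation: log(eta) = A + B / (T - T0)
  T - T0 = 828 - 150 = 678
  B / (T - T0) = 3809 / 678 = 5.618
  log(eta) = -1.06 + 5.618 = 4.558

4.558


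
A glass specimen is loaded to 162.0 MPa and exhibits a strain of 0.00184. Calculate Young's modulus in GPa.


Young's modulus: E = stress / strain
  E = 162.0 MPa / 0.00184 = 88043.48 MPa
Convert to GPa: 88043.48 / 1000 = 88.04 GPa

88.04 GPa


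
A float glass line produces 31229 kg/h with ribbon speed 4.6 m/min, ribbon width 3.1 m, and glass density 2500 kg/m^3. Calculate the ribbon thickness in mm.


Ribbon cross-section from mass balance:
  Volume rate = throughput / density = 31229 / 2500 = 12.4916 m^3/h
  thickness = volume rate / (speed * 60 * width), i.e.
  thickness = throughput / (60 * speed * width * density) * 1000
  thickness = 31229 / (60 * 4.6 * 3.1 * 2500) * 1000 = 14.6 mm

14.6 mm


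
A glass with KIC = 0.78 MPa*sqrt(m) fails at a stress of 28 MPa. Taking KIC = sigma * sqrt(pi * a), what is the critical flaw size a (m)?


Rearrange KIC = sigma * sqrt(pi * a):
  sqrt(pi * a) = KIC / sigma
  sqrt(pi * a) = 0.78 / 28 = 0.027857
  a = (KIC / sigma)^2 / pi
  a = 0.027857^2 / pi = 0.000247 m

0.000247 m


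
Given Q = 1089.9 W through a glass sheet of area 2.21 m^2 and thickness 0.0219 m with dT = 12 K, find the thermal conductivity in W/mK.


Fourier's law rearranged: k = Q * t / (A * dT)
  Numerator = 1089.9 * 0.0219 = 23.86881
  Denominator = 2.21 * 12 = 26.52
  k = 23.86881 / 26.52 = 0.9 W/mK

0.9 W/mK


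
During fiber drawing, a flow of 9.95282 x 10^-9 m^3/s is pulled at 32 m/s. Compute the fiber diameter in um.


Cross-sectional area from continuity:
  A = Q / v = 9.95282 x 10^-9 / 32 = 3.110256 x 10^-10 m^2
Diameter from circular cross-section:
  d = sqrt(4A / pi) * 10^6 (m -> um)
  d = sqrt(4 * 3.110256 x 10^-10 / pi) * 10^6 = 19.9 um

19.9 um


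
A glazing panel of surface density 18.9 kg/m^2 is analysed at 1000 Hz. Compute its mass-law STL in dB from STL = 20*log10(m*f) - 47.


Mass law: STL = 20 * log10(m * f) - 47
  m * f = 18.9 * 1000 = 18900
  log10(18900) = 4.27646
  STL = 20 * 4.27646 - 47 = 85.5292 - 47 = 38.5 dB

38.5 dB


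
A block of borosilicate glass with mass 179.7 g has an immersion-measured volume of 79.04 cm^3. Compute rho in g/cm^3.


Use the definition of density:
  rho = mass / volume
  rho = 179.7 / 79.04 = 2.274 g/cm^3

2.274 g/cm^3


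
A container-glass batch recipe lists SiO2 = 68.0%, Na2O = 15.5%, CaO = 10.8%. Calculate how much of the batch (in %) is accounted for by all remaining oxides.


Sum the three major oxides:
  SiO2 + Na2O + CaO = 68.0 + 15.5 + 10.8 = 94.3%
Subtract from 100%:
  Others = 100 - 94.3 = 5.7%

5.7%


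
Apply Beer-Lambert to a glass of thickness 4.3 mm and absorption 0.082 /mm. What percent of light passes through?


Beer-Lambert law: T = exp(-alpha * thickness)
  exponent = -0.082 * 4.3 = -0.3526
  T = exp(-0.3526) = 0.7029
  Percentage = 0.7029 * 100 = 70.29%

70.29%


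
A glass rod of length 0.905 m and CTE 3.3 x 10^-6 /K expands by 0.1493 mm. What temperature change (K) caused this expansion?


Rearrange dL = alpha * L0 * dT for dT:
  dT = dL / (alpha * L0)
  dL (m) = 0.1493 / 1000 = 0.0001493
  dT = 0.0001493 / ((3.3 x 10^-6) * 0.905) = 50.0 K

50.0 K


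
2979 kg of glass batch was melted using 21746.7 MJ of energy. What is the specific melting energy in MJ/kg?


Rearrange E = m * s for s:
  s = E / m
  s = 21746.7 / 2979 = 7.3 MJ/kg

7.3 MJ/kg


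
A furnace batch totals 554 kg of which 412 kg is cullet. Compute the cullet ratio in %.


Cullet ratio = (cullet mass / total batch mass) * 100
  Ratio = 412 / 554 * 100 = 74.37%

74.37%


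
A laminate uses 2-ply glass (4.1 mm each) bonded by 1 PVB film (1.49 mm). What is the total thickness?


Total thickness = glass contribution + PVB contribution
  Glass: 2 * 4.1 = 8.2 mm
  PVB: 1 * 1.49 = 1.49 mm
  Total = 8.2 + 1.49 = 9.69 mm

9.69 mm


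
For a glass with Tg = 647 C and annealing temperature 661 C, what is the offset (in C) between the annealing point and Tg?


Offset = T_anneal - Tg:
  offset = 661 - 647 = 14 C

14 C


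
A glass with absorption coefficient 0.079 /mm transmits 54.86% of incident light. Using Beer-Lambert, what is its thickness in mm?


Rearrange T = exp(-alpha * thickness):
  thickness = -ln(T) / alpha
  T = 54.86/100 = 0.5486
  ln(T) = -0.60039
  -ln(T) = 0.60039
  thickness = 0.60039 / 0.079 = 7.6 mm

7.6 mm


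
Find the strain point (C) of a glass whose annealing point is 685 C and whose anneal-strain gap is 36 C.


Strain point = annealing point - difference:
  T_strain = 685 - 36 = 649 C

649 C


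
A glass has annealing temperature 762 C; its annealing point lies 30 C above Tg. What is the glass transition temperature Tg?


Rearrange T_anneal = Tg + offset for Tg:
  Tg = T_anneal - offset = 762 - 30 = 732 C

732 C


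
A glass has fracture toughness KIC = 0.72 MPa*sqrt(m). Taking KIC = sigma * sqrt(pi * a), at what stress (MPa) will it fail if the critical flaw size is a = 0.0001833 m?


Rearrange KIC = sigma * sqrt(pi * a):
  sigma = KIC / sqrt(pi * a)
  sqrt(pi * 0.0001833) = 0.023997
  sigma = 0.72 / 0.023997 = 30.0 MPa

30.0 MPa


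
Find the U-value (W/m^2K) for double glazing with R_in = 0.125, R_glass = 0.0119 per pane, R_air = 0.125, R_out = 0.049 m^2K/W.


Total thermal resistance (series):
  R_total = R_in + R_glass + R_air + R_glass + R_out
  R_total = 0.125 + 0.0119 + 0.125 + 0.0119 + 0.049 = 0.3228 m^2K/W
U-value = 1 / R_total = 1 / 0.3228 = 3.098 W/m^2K

3.098 W/m^2K


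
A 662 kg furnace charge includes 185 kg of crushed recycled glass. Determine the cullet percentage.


Cullet ratio = (cullet mass / total batch mass) * 100
  Ratio = 185 / 662 * 100 = 27.95%

27.95%


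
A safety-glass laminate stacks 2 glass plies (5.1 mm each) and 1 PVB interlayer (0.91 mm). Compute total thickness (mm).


Total thickness = glass contribution + PVB contribution
  Glass: 2 * 5.1 = 10.2 mm
  PVB: 1 * 0.91 = 0.91 mm
  Total = 10.2 + 0.91 = 11.11 mm

11.11 mm


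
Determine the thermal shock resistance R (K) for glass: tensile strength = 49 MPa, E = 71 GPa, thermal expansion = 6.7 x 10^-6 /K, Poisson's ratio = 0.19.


Thermal shock resistance: R = sigma * (1 - nu) / (E * alpha)
  Numerator = 49 * (1 - 0.19) = 39.69
  Denominator = 71 * 1000 * (6.7 x 10^-6) = 0.4757
  R = 39.69 / 0.4757 = 83.4 K

83.4 K


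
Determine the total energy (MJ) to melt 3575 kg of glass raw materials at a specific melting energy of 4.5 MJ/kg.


Total energy = mass * specific energy
  E = 3575 * 4.5 = 16087.5 MJ

16087.5 MJ


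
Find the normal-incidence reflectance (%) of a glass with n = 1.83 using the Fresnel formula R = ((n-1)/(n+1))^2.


Fresnel reflectance at normal incidence:
  R = ((n - 1)/(n + 1))^2
  (n - 1)/(n + 1) = (1.83 - 1)/(1.83 + 1) = 0.293286
  R = 0.293286^2 = 0.0860167
  R(%) = 0.0860167 * 100 = 8.602%

8.602%


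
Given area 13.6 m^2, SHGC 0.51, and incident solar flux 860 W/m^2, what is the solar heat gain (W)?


Solar heat gain: Q = Area * SHGC * Irradiance
  Q = 13.6 * 0.51 * 860 = 5965 W

5965 W


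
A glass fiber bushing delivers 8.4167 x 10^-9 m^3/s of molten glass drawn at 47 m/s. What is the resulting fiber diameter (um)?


Cross-sectional area from continuity:
  A = Q / v = 8.4167 x 10^-9 / 47 = 1.790787 x 10^-10 m^2
Diameter from circular cross-section:
  d = sqrt(4A / pi) * 10^6 (m -> um)
  d = sqrt(4 * 1.790787 x 10^-10 / pi) * 10^6 = 15.1 um

15.1 um


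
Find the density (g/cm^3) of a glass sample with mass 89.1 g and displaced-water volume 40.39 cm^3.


Use the definition of density:
  rho = mass / volume
  rho = 89.1 / 40.39 = 2.206 g/cm^3

2.206 g/cm^3


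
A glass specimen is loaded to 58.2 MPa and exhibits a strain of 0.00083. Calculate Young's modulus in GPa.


Young's modulus: E = stress / strain
  E = 58.2 MPa / 0.00083 = 70120.48 MPa
Convert to GPa: 70120.48 / 1000 = 70.12 GPa

70.12 GPa


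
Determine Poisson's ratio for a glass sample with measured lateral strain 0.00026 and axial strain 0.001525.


Poisson's ratio: nu = lateral strain / axial strain
  nu = 0.00026 / 0.001525 = 0.1705

0.1705


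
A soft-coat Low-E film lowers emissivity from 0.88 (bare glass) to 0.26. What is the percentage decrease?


Percentage reduction = (1 - coated/uncoated) * 100
  Ratio = 0.26 / 0.88 = 0.2955
  Reduction = (1 - 0.2955) * 100 = 70.5%

70.5%


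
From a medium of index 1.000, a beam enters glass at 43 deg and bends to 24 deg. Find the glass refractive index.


Apply Snell's law: n1 * sin(theta1) = n2 * sin(theta2)
  n2 = n1 * sin(theta1) / sin(theta2)
  sin(43) = 0.681998
  sin(24) = 0.406737
  n2 = 1.000 * 0.681998 / 0.406737 = 1.6768

1.6768


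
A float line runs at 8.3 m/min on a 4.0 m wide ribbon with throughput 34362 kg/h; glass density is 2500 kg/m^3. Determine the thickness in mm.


Ribbon cross-section from mass balance:
  Volume rate = throughput / density = 34362 / 2500 = 13.7448 m^3/h
  thickness = volume rate / (speed * 60 * width), i.e.
  thickness = throughput / (60 * speed * width * density) * 1000
  thickness = 34362 / (60 * 8.3 * 4.0 * 2500) * 1000 = 6.9 mm

6.9 mm


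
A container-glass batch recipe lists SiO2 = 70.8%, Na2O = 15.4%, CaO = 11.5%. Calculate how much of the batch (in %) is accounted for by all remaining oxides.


Sum the three major oxides:
  SiO2 + Na2O + CaO = 70.8 + 15.4 + 11.5 = 97.7%
Subtract from 100%:
  Others = 100 - 97.7 = 2.3%

2.3%


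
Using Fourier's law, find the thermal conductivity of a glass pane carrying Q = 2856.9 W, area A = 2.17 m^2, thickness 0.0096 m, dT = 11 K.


Fourier's law rearranged: k = Q * t / (A * dT)
  Numerator = 2856.9 * 0.0096 = 27.42624
  Denominator = 2.17 * 11 = 23.87
  k = 27.42624 / 23.87 = 1.149 W/mK

1.149 W/mK


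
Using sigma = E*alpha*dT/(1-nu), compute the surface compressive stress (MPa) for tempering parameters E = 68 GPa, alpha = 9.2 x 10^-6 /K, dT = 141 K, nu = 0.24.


Tempering stress: sigma = E * alpha * dT / (1 - nu)
  E (MPa) = 68 * 1000 = 68000
  Numerator = 68000 * (9.2 x 10^-6) * 141 = 88.2096
  Denominator = 1 - 0.24 = 0.76
  sigma = 88.2096 / 0.76 = 116.1 MPa

116.1 MPa


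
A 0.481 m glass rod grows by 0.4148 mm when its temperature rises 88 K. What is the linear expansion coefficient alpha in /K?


Rearrange dL = alpha * L0 * dT for alpha:
  alpha = dL / (L0 * dT)
  alpha = (0.4148 / 1000) / (0.481 * 88) = 0.0000098 /K = 9.8 x 10^-6 /K

9.8 x 10^-6 /K


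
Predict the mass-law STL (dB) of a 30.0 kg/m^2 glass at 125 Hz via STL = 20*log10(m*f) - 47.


Mass law: STL = 20 * log10(m * f) - 47
  m * f = 30.0 * 125 = 3750
  log10(3750) = 3.57403
  STL = 20 * 3.57403 - 47 = 71.4806 - 47 = 24.5 dB

24.5 dB


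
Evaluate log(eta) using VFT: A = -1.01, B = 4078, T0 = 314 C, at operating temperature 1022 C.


VFT equation: log(eta) = A + B / (T - T0)
  T - T0 = 1022 - 314 = 708
  B / (T - T0) = 4078 / 708 = 5.76
  log(eta) = -1.01 + 5.76 = 4.75

4.75


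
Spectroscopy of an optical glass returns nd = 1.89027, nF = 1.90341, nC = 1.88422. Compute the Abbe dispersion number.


Abbe number formula: Vd = (nd - 1) / (nF - nC)
  nd - 1 = 1.89027 - 1 = 0.89027
  nF - nC = 1.90341 - 1.88422 = 0.01919
  Vd = 0.89027 / 0.01919 = 46.39

46.39


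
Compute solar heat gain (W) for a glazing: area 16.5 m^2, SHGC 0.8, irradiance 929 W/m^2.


Solar heat gain: Q = Area * SHGC * Irradiance
  Q = 16.5 * 0.8 * 929 = 12262.8 W

12262.8 W


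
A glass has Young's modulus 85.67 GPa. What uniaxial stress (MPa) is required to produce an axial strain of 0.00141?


Rearrange E = sigma / epsilon:
  sigma = E * epsilon
  E (MPa) = 85.67 * 1000 = 85670
  sigma = 85670 * 0.00141 = 120.79 MPa

120.79 MPa


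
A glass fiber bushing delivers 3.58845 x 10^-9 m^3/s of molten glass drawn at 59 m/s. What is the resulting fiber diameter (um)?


Cross-sectional area from continuity:
  A = Q / v = 3.58845 x 10^-9 / 59 = 6.082119 x 10^-11 m^2
Diameter from circular cross-section:
  d = sqrt(4A / pi) * 10^6 (m -> um)
  d = sqrt(4 * 6.082119 x 10^-11 / pi) * 10^6 = 8.8 um

8.8 um


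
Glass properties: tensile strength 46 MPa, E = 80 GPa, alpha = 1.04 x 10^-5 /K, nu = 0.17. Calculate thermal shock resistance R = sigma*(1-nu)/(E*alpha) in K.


Thermal shock resistance: R = sigma * (1 - nu) / (E * alpha)
  Numerator = 46 * (1 - 0.17) = 38.18
  Denominator = 80 * 1000 * (1.04 x 10^-5) = 0.832
  R = 38.18 / 0.832 = 45.9 K

45.9 K


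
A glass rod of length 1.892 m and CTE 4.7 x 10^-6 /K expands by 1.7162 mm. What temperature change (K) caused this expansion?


Rearrange dL = alpha * L0 * dT for dT:
  dT = dL / (alpha * L0)
  dL (m) = 1.7162 / 1000 = 0.0017162
  dT = 0.0017162 / ((4.7 x 10^-6) * 1.892) = 193.0 K

193.0 K


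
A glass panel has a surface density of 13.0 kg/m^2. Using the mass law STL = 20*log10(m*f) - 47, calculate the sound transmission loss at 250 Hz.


Mass law: STL = 20 * log10(m * f) - 47
  m * f = 13.0 * 250 = 3250
  log10(3250) = 3.51188
  STL = 20 * 3.51188 - 47 = 70.2376 - 47 = 23.2 dB

23.2 dB


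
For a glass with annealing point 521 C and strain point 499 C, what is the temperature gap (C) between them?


Gap = T_anneal - T_strain:
  gap = 521 - 499 = 22 C

22 C


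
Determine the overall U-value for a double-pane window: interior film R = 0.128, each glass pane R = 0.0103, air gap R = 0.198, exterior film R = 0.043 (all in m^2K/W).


Total thermal resistance (series):
  R_total = R_in + R_glass + R_air + R_glass + R_out
  R_total = 0.128 + 0.0103 + 0.198 + 0.0103 + 0.043 = 0.3896 m^2K/W
U-value = 1 / R_total = 1 / 0.3896 = 2.567 W/m^2K

2.567 W/m^2K


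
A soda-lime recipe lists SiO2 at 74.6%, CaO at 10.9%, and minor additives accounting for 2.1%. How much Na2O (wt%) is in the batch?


Pieces sum to 100%:
  Na2O = 100 - (SiO2 + CaO + others)
  Na2O = 100 - (74.6 + 10.9 + 2.1) = 12.4%

12.4%


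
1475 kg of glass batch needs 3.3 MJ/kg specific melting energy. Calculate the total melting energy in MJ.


Total energy = mass * specific energy
  E = 1475 * 3.3 = 4867.5 MJ

4867.5 MJ


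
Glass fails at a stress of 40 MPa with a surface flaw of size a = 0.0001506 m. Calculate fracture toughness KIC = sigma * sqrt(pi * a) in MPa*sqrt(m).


Fracture toughness: KIC = sigma * sqrt(pi * a)
  pi * a = pi * 0.0001506 = 0.000473124
  sqrt(pi * a) = 0.021751
  KIC = 40 * 0.021751 = 0.87 MPa*sqrt(m)

0.87 MPa*sqrt(m)


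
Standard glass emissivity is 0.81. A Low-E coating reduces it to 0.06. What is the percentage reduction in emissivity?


Percentage reduction = (1 - coated/uncoated) * 100
  Ratio = 0.06 / 0.81 = 0.0741
  Reduction = (1 - 0.0741) * 100 = 92.6%

92.6%


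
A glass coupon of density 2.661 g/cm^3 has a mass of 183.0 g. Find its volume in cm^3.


Rearrange rho = m / V:
  V = m / rho
  V = 183.0 / 2.661 = 68.771 cm^3

68.771 cm^3


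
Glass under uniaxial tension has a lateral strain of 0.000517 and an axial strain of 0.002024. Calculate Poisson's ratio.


Poisson's ratio: nu = lateral strain / axial strain
  nu = 0.000517 / 0.002024 = 0.2554

0.2554


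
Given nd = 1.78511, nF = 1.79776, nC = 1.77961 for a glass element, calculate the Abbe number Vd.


Abbe number formula: Vd = (nd - 1) / (nF - nC)
  nd - 1 = 1.78511 - 1 = 0.78511
  nF - nC = 1.79776 - 1.77961 = 0.01815
  Vd = 0.78511 / 0.01815 = 43.26

43.26


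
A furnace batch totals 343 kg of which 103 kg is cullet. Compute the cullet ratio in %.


Cullet ratio = (cullet mass / total batch mass) * 100
  Ratio = 103 / 343 * 100 = 30.03%

30.03%


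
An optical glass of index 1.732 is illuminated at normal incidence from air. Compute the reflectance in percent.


Fresnel reflectance at normal incidence:
  R = ((n - 1)/(n + 1))^2
  (n - 1)/(n + 1) = (1.732 - 1)/(1.732 + 1) = 0.267936
  R = 0.267936^2 = 0.0717897
  R(%) = 0.0717897 * 100 = 7.179%

7.179%


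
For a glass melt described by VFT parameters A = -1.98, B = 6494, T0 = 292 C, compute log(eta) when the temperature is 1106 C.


VFT equation: log(eta) = A + B / (T - T0)
  T - T0 = 1106 - 292 = 814
  B / (T - T0) = 6494 / 814 = 7.978
  log(eta) = -1.98 + 7.978 = 5.998

5.998


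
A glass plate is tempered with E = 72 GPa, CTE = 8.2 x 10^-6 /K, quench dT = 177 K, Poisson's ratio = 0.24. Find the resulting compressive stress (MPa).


Tempering stress: sigma = E * alpha * dT / (1 - nu)
  E (MPa) = 72 * 1000 = 72000
  Numerator = 72000 * (8.2 x 10^-6) * 177 = 104.5008
  Denominator = 1 - 0.24 = 0.76
  sigma = 104.5008 / 0.76 = 137.5 MPa

137.5 MPa


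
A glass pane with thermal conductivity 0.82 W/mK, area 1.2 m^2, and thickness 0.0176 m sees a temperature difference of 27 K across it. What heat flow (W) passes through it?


Fourier's law: Q = k * A * dT / t
  Q = 0.82 * 1.2 * 27 / 0.0176
  Q = 26.568 / 0.0176 = 1509.5 W

1509.5 W


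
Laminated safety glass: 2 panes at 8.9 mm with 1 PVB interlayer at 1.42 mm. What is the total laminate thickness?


Total thickness = glass contribution + PVB contribution
  Glass: 2 * 8.9 = 17.8 mm
  PVB: 1 * 1.42 = 1.42 mm
  Total = 17.8 + 1.42 = 19.22 mm

19.22 mm


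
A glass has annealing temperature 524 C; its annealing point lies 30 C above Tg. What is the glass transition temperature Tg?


Rearrange T_anneal = Tg + offset for Tg:
  Tg = T_anneal - offset = 524 - 30 = 494 C

494 C


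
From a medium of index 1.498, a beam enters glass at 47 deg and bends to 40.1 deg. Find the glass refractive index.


Apply Snell's law: n1 * sin(theta1) = n2 * sin(theta2)
  n2 = n1 * sin(theta1) / sin(theta2)
  sin(47) = 0.731354
  sin(40.1) = 0.644124
  n2 = 1.498 * 0.731354 / 0.644124 = 1.7009

1.7009


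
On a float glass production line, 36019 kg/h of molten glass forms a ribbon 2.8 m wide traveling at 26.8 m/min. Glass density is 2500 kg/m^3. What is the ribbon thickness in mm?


Ribbon cross-section from mass balance:
  Volume rate = throughput / density = 36019 / 2500 = 14.4076 m^3/h
  thickness = volume rate / (speed * 60 * width), i.e.
  thickness = throughput / (60 * speed * width * density) * 1000
  thickness = 36019 / (60 * 26.8 * 2.8 * 2500) * 1000 = 3.2 mm

3.2 mm


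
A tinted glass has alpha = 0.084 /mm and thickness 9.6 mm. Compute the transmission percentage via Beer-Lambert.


Beer-Lambert law: T = exp(-alpha * thickness)
  exponent = -0.084 * 9.6 = -0.8064
  T = exp(-0.8064) = 0.4465
  Percentage = 0.4465 * 100 = 44.65%

44.65%


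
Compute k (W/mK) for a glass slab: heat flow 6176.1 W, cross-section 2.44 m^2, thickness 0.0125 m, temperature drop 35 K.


Fourier's law rearranged: k = Q * t / (A * dT)
  Numerator = 6176.1 * 0.0125 = 77.20125
  Denominator = 2.44 * 35 = 85.4
  k = 77.20125 / 85.4 = 0.904 W/mK

0.904 W/mK


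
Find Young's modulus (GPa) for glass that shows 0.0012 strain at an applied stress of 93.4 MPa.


Young's modulus: E = stress / strain
  E = 93.4 MPa / 0.0012 = 77833.33 MPa
Convert to GPa: 77833.33 / 1000 = 77.83 GPa

77.83 GPa


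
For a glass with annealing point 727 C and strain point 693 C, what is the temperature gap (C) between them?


Gap = T_anneal - T_strain:
  gap = 727 - 693 = 34 C

34 C


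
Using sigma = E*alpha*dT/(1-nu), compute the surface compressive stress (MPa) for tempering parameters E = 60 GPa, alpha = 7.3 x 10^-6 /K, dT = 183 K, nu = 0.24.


Tempering stress: sigma = E * alpha * dT / (1 - nu)
  E (MPa) = 60 * 1000 = 60000
  Numerator = 60000 * (7.3 x 10^-6) * 183 = 80.154
  Denominator = 1 - 0.24 = 0.76
  sigma = 80.154 / 0.76 = 105.5 MPa

105.5 MPa


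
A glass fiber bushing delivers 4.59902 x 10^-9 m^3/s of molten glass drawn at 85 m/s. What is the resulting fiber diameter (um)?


Cross-sectional area from continuity:
  A = Q / v = 4.59902 x 10^-9 / 85 = 5.410612 x 10^-11 m^2
Diameter from circular cross-section:
  d = sqrt(4A / pi) * 10^6 (m -> um)
  d = sqrt(4 * 5.410612 x 10^-11 / pi) * 10^6 = 8.3 um

8.3 um


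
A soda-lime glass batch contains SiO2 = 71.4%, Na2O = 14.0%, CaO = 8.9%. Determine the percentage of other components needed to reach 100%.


Sum the three major oxides:
  SiO2 + Na2O + CaO = 71.4 + 14.0 + 8.9 = 94.3%
Subtract from 100%:
  Others = 100 - 94.3 = 5.7%

5.7%


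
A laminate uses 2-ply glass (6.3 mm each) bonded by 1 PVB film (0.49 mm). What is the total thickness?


Total thickness = glass contribution + PVB contribution
  Glass: 2 * 6.3 = 12.6 mm
  PVB: 1 * 0.49 = 0.49 mm
  Total = 12.6 + 0.49 = 13.09 mm

13.09 mm


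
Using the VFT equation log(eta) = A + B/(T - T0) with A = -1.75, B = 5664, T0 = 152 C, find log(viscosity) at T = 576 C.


VFT equation: log(eta) = A + B / (T - T0)
  T - T0 = 576 - 152 = 424
  B / (T - T0) = 5664 / 424 = 13.358
  log(eta) = -1.75 + 13.358 = 11.608

11.608


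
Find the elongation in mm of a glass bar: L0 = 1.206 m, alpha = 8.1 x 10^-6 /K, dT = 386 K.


Thermal expansion formula: dL = alpha * L0 * dT
  dL = (8.1 x 10^-6) * 1.206 * 386 = 0.00377068 m
Convert to mm: 0.00377068 * 1000 = 3.7707 mm

3.7707 mm


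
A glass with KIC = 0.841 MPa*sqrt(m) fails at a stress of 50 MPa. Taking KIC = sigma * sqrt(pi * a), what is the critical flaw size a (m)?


Rearrange KIC = sigma * sqrt(pi * a):
  sqrt(pi * a) = KIC / sigma
  sqrt(pi * a) = 0.841 / 50 = 0.01682
  a = (KIC / sigma)^2 / pi
  a = 0.01682^2 / pi = 0.0000901 m

0.0000901 m


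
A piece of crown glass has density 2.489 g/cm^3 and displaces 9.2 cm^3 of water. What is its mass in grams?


Rearrange rho = m / V:
  m = rho * V
  m = 2.489 * 9.2 = 22.899 g

22.899 g


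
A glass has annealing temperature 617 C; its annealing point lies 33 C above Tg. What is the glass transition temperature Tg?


Rearrange T_anneal = Tg + offset for Tg:
  Tg = T_anneal - offset = 617 - 33 = 584 C

584 C


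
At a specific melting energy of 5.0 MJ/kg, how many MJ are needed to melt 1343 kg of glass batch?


Total energy = mass * specific energy
  E = 1343 * 5.0 = 6715 MJ

6715 MJ


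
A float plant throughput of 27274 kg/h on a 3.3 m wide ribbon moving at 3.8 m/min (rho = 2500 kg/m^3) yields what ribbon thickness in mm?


Ribbon cross-section from mass balance:
  Volume rate = throughput / density = 27274 / 2500 = 10.9096 m^3/h
  thickness = volume rate / (speed * 60 * width), i.e.
  thickness = throughput / (60 * speed * width * density) * 1000
  thickness = 27274 / (60 * 3.8 * 3.3 * 2500) * 1000 = 14.5 mm

14.5 mm


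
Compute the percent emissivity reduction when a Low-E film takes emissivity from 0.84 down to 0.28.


Percentage reduction = (1 - coated/uncoated) * 100
  Ratio = 0.28 / 0.84 = 0.3333
  Reduction = (1 - 0.3333) * 100 = 66.7%

66.7%


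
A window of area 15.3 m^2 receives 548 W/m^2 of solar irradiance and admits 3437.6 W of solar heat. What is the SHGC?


Rearrange Q = Area * SHGC * Irradiance:
  SHGC = Q / (Area * Irradiance)
  SHGC = 3437.6 / (15.3 * 548) = 0.41

0.41


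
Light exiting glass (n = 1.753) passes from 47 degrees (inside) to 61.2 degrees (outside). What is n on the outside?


Apply Snell's law: n1 * sin(theta1) = n2 * sin(theta2)
  n2 = n1 * sin(theta1) / sin(theta2)
  sin(47) = 0.731354
  sin(61.2) = 0.876307
  n2 = 1.753 * 0.731354 / 0.876307 = 1.463

1.463


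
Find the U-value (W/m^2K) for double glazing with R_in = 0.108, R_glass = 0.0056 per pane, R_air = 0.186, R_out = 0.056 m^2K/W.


Total thermal resistance (series):
  R_total = R_in + R_glass + R_air + R_glass + R_out
  R_total = 0.108 + 0.0056 + 0.186 + 0.0056 + 0.056 = 0.3612 m^2K/W
U-value = 1 / R_total = 1 / 0.3612 = 2.769 W/m^2K

2.769 W/m^2K


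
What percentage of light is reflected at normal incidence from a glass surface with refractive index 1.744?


Fresnel reflectance at normal incidence:
  R = ((n - 1)/(n + 1))^2
  (n - 1)/(n + 1) = (1.744 - 1)/(1.744 + 1) = 0.271137
  R = 0.271137^2 = 0.0735153
  R(%) = 0.0735153 * 100 = 7.352%

7.352%


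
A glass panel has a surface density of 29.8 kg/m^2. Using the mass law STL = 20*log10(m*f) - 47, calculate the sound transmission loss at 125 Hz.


Mass law: STL = 20 * log10(m * f) - 47
  m * f = 29.8 * 125 = 3725
  log10(3725) = 3.57113
  STL = 20 * 3.57113 - 47 = 71.4226 - 47 = 24.4 dB

24.4 dB


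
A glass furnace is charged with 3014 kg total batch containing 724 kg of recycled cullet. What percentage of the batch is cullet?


Cullet ratio = (cullet mass / total batch mass) * 100
  Ratio = 724 / 3014 * 100 = 24.02%

24.02%


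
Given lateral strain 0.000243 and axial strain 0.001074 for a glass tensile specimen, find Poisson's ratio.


Poisson's ratio: nu = lateral strain / axial strain
  nu = 0.000243 / 0.001074 = 0.2263

0.2263


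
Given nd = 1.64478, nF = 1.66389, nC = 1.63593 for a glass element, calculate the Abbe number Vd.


Abbe number formula: Vd = (nd - 1) / (nF - nC)
  nd - 1 = 1.64478 - 1 = 0.64478
  nF - nC = 1.66389 - 1.63593 = 0.02796
  Vd = 0.64478 / 0.02796 = 23.06

23.06


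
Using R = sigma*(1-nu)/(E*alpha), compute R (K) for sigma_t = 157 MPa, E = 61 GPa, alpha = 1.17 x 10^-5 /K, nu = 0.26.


Thermal shock resistance: R = sigma * (1 - nu) / (E * alpha)
  Numerator = 157 * (1 - 0.26) = 116.18
  Denominator = 61 * 1000 * (1.17 x 10^-5) = 0.7137
  R = 116.18 / 0.7137 = 162.8 K

162.8 K


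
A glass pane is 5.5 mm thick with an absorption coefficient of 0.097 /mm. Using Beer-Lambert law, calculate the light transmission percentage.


Beer-Lambert law: T = exp(-alpha * thickness)
  exponent = -0.097 * 5.5 = -0.5335
  T = exp(-0.5335) = 0.5865
  Percentage = 0.5865 * 100 = 58.65%

58.65%


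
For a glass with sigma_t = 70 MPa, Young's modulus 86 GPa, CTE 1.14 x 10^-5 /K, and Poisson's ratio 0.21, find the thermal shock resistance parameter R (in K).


Thermal shock resistance: R = sigma * (1 - nu) / (E * alpha)
  Numerator = 70 * (1 - 0.21) = 55.3
  Denominator = 86 * 1000 * (1.14 x 10^-5) = 0.9804
  R = 55.3 / 0.9804 = 56.4 K

56.4 K


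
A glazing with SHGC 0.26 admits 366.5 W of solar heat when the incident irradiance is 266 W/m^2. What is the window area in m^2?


Rearrange Q = Area * SHGC * Irradiance:
  Area = Q / (SHGC * Irradiance)
  Area = 366.5 / (0.26 * 266) = 5.3 m^2

5.3 m^2


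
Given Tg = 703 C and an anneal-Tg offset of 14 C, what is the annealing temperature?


The annealing temperature is Tg plus the offset:
  T_anneal = 703 + 14 = 717 C

717 C


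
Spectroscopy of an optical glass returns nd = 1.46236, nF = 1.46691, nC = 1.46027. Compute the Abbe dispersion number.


Abbe number formula: Vd = (nd - 1) / (nF - nC)
  nd - 1 = 1.46236 - 1 = 0.46236
  nF - nC = 1.46691 - 1.46027 = 0.00664
  Vd = 0.46236 / 0.00664 = 69.63

69.63


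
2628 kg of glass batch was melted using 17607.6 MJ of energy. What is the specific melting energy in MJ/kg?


Rearrange E = m * s for s:
  s = E / m
  s = 17607.6 / 2628 = 6.7 MJ/kg

6.7 MJ/kg


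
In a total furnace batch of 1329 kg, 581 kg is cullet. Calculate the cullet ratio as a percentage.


Cullet ratio = (cullet mass / total batch mass) * 100
  Ratio = 581 / 1329 * 100 = 43.72%

43.72%
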